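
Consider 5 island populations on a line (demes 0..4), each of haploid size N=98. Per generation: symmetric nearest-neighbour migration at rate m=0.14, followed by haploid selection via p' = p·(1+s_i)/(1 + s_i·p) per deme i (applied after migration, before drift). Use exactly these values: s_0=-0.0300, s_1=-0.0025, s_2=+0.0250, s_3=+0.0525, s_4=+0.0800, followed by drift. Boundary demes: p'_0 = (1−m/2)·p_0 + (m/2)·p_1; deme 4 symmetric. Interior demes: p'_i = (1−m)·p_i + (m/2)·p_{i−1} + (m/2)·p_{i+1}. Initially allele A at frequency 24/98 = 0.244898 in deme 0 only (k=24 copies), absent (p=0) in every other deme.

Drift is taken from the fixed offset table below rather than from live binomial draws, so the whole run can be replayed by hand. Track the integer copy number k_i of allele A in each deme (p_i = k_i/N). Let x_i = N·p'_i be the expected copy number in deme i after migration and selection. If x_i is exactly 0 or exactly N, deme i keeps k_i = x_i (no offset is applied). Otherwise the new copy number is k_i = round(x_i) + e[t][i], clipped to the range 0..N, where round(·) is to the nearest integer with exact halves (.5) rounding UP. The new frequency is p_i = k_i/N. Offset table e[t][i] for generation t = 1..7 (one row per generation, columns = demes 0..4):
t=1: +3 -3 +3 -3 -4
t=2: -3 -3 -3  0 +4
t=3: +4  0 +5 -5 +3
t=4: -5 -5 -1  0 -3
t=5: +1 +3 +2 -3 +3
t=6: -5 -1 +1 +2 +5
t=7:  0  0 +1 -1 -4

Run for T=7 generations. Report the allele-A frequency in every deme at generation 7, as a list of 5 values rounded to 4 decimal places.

[0.0816, 0.0306, 0.0204, 0.0000, 0.0000]

t=0: k=[24 0 0 0 0]
t=1: x=[21.7993 1.6759 0.0000 0.0000 0.0000] k=[25 0 0 0 0]
t=2: x=[22.7142 1.7457 0.0000 0.0000 0.0000] k=[20 0 0 0 0]
t=3: x=[18.1453 1.3965 0.0000 0.0000 0.0000] k=[22 1 0 0 0]
t=4: x=[20.0400 2.3941 0.0717 0.0000 0.0000] k=[15 0 0 0 0]
t=5: x=[13.5895 1.0474 0.0000 0.0000 0.0000] k=[15 4 0 0 0]
t=6: x=[13.8635 4.4793 0.2870 0.0000 0.0000] k=[9 3 1 0 0]
t=7: x=[8.3445 3.2721 1.0965 0.0737 0.0000] k=[8 3 2 0 0]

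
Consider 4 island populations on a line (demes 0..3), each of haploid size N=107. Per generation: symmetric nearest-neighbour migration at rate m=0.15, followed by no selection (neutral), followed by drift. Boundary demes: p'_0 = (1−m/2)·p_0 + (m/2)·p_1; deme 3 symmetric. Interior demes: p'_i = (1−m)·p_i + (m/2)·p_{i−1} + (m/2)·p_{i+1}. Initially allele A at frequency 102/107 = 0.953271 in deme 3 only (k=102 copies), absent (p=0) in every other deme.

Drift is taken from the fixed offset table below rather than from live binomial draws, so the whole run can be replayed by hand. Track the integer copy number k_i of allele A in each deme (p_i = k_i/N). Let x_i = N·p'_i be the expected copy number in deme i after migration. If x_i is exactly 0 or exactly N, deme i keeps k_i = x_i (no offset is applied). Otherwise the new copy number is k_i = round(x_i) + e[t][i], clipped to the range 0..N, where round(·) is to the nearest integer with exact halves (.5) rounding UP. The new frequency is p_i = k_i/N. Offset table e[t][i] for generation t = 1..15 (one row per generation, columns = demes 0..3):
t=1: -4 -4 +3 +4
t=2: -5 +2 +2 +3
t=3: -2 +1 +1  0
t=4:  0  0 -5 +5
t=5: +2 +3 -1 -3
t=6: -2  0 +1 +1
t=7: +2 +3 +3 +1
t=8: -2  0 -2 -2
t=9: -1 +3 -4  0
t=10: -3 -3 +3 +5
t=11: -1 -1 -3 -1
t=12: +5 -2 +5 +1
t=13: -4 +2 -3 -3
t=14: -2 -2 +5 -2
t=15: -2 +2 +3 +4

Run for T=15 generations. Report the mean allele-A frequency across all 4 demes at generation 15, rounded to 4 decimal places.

0.2827

t=0: k=[0 0 0 102]
t=1: x=[0.0000 0.0000 7.6500 94.3500] k=[0 0 11 98]
t=2: x=[0.0000 0.8250 16.7000 91.4750] k=[0 3 19 94]
t=3: x=[0.2250 3.9750 23.4250 88.3750] k=[0 5 24 88]
t=4: x=[0.3750 6.0500 27.3750 83.2000] k=[0 6 22 88]
t=5: x=[0.4500 6.7500 25.7500 83.0500] k=[2 10 25 80]
t=6: x=[2.6000 10.5250 28.0000 75.8750] k=[1 11 29 77]
t=7: x=[1.7500 11.6000 31.2500 73.4000] k=[4 15 34 74]
t=8: x=[4.8250 15.6000 35.5750 71.0000] k=[3 16 34 69]
t=9: x=[3.9750 16.3750 35.2750 66.3750] k=[3 19 31 66]
t=10: x=[4.2000 18.7000 32.7250 63.3750] k=[1 16 36 68]
t=11: x=[2.1250 16.3750 36.9000 65.6000] k=[1 15 34 65]
t=12: x=[2.0500 15.3750 34.9000 62.6750] k=[7 13 40 64]
t=13: x=[7.4500 14.5750 39.7750 62.2000] k=[3 17 37 59]
t=14: x=[4.0500 17.4500 37.1500 57.3500] k=[2 15 42 55]
t=15: x=[2.9750 16.0500 40.9500 54.0250] k=[1 18 44 58]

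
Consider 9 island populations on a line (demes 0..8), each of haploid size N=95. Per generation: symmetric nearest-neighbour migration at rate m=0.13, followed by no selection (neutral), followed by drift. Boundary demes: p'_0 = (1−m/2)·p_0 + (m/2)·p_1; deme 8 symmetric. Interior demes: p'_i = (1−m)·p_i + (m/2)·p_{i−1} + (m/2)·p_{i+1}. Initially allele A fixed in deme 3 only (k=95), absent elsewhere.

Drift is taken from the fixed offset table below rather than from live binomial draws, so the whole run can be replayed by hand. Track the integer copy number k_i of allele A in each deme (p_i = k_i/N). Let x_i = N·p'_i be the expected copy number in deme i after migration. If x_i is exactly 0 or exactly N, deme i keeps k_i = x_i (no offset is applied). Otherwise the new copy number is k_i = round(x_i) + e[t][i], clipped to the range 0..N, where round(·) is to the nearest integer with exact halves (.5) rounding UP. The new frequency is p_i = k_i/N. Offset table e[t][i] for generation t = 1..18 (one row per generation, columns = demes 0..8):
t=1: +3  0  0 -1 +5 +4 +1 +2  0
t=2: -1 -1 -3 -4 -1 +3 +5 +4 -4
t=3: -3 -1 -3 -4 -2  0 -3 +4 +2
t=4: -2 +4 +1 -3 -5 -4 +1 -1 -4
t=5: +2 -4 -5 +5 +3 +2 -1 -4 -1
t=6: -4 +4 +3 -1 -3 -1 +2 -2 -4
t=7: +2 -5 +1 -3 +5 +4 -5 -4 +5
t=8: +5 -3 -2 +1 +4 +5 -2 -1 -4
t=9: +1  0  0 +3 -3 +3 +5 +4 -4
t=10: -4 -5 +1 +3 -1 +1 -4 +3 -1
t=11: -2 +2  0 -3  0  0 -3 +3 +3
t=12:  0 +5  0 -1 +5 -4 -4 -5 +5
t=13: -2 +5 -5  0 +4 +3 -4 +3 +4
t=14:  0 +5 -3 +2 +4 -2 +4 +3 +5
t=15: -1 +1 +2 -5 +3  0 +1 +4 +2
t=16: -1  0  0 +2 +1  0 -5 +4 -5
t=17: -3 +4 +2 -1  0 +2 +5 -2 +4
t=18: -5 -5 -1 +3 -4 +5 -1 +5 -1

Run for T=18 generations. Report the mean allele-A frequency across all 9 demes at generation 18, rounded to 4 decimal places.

0.1696

t=0: k=[0 0 0 95 0 0 0 0 0]
t=1: x=[0.0000 0.0000 6.1750 82.6500 6.1750 0.0000 0.0000 0.0000 0.0000] k=[0 0 6 82 11 0 0 0 0]
t=2: x=[0.0000 0.3900 10.5500 72.4450 14.9000 0.7150 0.0000 0.0000 0.0000] k=[0 0 8 68 14 4 0 0 0]
t=3: x=[0.0000 0.5200 11.3800 60.5900 16.8600 4.3900 0.2600 0.0000 0.0000] k=[0 0 8 57 15 4 0 0 0]
t=4: x=[0.0000 0.5200 10.6650 51.0850 17.0150 4.4550 0.2600 0.0000 0.0000] k=[0 5 12 48 12 0 1 0 0]
t=5: x=[0.3250 5.1300 13.8850 43.3200 13.5600 0.8450 0.8700 0.0650 0.0000] k=[2 1 9 48 17 3 0 0 0]
t=6: x=[1.9350 1.5850 11.0150 43.4500 18.1050 3.7150 0.1950 0.0000 0.0000] k=[0 6 14 42 15 3 2 0 0]
t=7: x=[0.3900 6.1300 15.3000 38.4250 15.9750 3.7150 1.9350 0.1300 0.0000] k=[2 1 16 35 21 8 0 0 0]
t=8: x=[1.9350 2.0400 16.2600 32.8550 21.0650 8.3250 0.5200 0.0000 0.0000] k=[7 0 14 34 25 13 0 0 0]
t=9: x=[6.5450 1.3650 14.3900 32.1150 24.8050 12.9350 0.8450 0.0000 0.0000] k=[8 1 14 35 22 16 6 0 0]
t=10: x=[7.5450 2.3000 14.5200 32.7900 22.4550 15.7400 6.2600 0.3900 0.0000] k=[4 0 16 36 21 17 2 3 0]
t=11: x=[3.7400 1.3000 16.2600 33.7250 21.7150 16.2850 3.0400 2.7400 0.1950] k=[2 3 16 31 22 16 0 6 3]
t=12: x=[2.0650 3.7800 16.1300 29.4400 22.1950 15.3500 1.4300 5.4150 3.1950] k=[2 9 16 28 27 11 0 0 8]
t=13: x=[2.4550 9.0000 16.3250 27.1550 26.0250 11.3250 0.7150 0.5200 7.4800] k=[0 14 11 27 30 14 0 4 11]
t=14: x=[0.9100 12.8950 12.2350 26.1550 28.7650 14.1300 1.1700 4.1950 10.5450] k=[1 18 9 28 33 12 5 7 16]
t=15: x=[2.1050 16.3100 10.8200 27.0900 31.3100 12.9100 5.5850 7.4550 15.4150] k=[1 17 13 22 34 13 7 11 17]
t=16: x=[2.0400 15.7000 13.8450 22.1950 31.8550 13.9750 7.6500 11.1300 16.6100] k=[1 16 14 24 33 14 3 15 12]
t=17: x=[1.9750 14.8950 14.7800 23.9350 31.1800 14.5200 4.4950 14.0250 12.1950] k=[0 19 17 23 31 17 9 12 16]
t=18: x=[1.2350 17.6350 17.5200 23.1300 29.5700 17.3900 9.7150 12.0650 15.7400] k=[0 13 17 26 26 22 9 17 15]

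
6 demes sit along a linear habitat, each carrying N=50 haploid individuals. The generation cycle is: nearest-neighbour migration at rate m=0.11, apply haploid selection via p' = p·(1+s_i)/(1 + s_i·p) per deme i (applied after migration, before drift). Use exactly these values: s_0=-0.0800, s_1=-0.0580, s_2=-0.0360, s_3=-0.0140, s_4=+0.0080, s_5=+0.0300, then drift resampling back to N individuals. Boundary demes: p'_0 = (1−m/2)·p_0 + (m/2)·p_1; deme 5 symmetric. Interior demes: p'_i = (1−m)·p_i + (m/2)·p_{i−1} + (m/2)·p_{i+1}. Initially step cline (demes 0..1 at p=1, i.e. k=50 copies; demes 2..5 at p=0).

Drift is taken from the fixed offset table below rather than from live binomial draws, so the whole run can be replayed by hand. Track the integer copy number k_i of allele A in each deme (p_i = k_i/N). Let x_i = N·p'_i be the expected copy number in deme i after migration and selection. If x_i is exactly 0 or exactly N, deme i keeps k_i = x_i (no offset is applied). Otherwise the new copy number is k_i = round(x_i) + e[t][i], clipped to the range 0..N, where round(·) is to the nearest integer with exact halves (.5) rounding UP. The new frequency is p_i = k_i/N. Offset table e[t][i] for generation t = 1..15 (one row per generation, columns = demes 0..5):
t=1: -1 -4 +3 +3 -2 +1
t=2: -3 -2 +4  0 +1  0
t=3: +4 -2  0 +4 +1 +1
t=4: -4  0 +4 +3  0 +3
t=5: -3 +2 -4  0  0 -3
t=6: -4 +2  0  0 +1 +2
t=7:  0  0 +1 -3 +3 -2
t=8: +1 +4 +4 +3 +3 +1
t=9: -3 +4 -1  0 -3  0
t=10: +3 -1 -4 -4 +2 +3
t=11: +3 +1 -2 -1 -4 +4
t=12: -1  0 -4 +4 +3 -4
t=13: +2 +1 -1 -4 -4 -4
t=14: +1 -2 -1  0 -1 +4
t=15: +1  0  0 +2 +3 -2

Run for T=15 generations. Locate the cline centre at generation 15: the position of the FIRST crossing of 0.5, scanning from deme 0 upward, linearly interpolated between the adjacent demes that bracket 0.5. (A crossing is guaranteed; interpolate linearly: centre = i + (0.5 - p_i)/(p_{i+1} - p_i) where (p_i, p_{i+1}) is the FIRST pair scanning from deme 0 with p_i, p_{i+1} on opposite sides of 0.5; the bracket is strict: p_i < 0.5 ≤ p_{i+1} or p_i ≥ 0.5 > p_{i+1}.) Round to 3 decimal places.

t=0: k=[50 50 0 0 0 0]
t=1: x=[50.0000 47.0905 2.6563 0.0000 0.0000 0.0000] k=[50 43 6 0 0 0]
t=2: x=[49.5818 40.9142 7.4691 0.3254 0.0000 0.0000] k=[47 39 11 0 0 0]
t=3: x=[46.2831 37.3436 11.6051 0.5966 0.0000 0.0000] k=[50 35 12 5 0 0]
t=4: x=[49.1045 33.9152 12.5325 5.0457 0.2772 0.0000] k=[45 34 17 8 0 0]
t=5: x=[43.9664 33.0063 17.0260 7.9602 0.4435 0.0000] k=[41 35 13 8 0 0]
t=6: x=[40.0206 33.4656 13.5695 7.7423 0.4435 0.0000] k=[36 35 14 8 1 0]
t=7: x=[35.0873 33.2410 14.4455 7.8512 1.3404 0.0566] k=[35 33 15 5 4 0]
t=8: x=[33.9966 31.4280 15.0515 5.4264 3.8633 0.2266] k=[35 35 19 8 7 1]
t=9: x=[34.1102 33.4656 18.8426 8.4505 6.7715 1.3688] k=[31 37 18 8 4 1]
t=10: x=[30.3447 35.0053 18.0698 8.2326 4.0848 1.1991] k=[33 34 14 4 6 4]
t=11: x=[32.1088 32.1655 14.1747 4.6008 5.8209 4.2229] k=[35 33 12 4 2 8]
t=12: x=[33.9966 31.2604 12.3705 4.2746 2.4586 7.8639] k=[33 31 8 8 5 4]
t=13: x=[31.9396 29.1222 8.9914 7.7423 5.1467 4.1665] k=[34 30 8 4 1 0]
t=14: x=[32.8533 28.2791 8.7228 4.0028 1.1187 0.0566] k=[34 26 8 4 0 4]
t=15: x=[32.6271 24.7032 8.5080 3.9484 0.4435 3.8846] k=[34 25 9 6 3 2]

1.000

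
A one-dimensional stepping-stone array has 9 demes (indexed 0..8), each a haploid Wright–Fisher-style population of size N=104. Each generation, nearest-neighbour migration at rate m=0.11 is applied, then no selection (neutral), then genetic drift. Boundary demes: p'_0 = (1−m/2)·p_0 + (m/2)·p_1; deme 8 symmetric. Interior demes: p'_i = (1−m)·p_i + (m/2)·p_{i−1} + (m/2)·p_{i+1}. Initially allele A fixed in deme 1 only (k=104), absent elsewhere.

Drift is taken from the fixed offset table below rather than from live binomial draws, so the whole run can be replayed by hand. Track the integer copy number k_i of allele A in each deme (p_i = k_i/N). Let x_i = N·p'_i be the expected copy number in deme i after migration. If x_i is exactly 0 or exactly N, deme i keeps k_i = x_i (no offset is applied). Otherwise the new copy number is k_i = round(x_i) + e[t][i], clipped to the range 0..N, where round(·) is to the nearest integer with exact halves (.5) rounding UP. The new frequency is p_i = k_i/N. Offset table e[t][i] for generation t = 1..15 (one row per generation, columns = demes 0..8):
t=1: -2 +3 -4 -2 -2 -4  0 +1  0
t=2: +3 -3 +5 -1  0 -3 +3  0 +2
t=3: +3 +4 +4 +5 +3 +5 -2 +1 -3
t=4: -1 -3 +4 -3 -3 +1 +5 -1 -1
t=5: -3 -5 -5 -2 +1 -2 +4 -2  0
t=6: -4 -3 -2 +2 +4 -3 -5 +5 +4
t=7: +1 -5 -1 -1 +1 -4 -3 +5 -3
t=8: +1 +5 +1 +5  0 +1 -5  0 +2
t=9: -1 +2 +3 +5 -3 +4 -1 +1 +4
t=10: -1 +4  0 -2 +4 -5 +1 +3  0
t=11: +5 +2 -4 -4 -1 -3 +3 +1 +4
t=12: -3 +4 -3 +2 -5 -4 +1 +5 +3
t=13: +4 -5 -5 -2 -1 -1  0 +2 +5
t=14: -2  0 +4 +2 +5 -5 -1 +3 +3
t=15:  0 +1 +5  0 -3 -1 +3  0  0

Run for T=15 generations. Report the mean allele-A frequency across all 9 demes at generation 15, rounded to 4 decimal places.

0.1496

t=0: k=[0 104 0 0 0 0 0 0 0]
t=1: x=[5.7200 92.5600 5.7200 0.0000 0.0000 0.0000 0.0000 0.0000 0.0000] k=[4 96 2 0 0 0 0 0 0]
t=2: x=[9.0600 85.7700 7.0600 0.1100 0.0000 0.0000 0.0000 0.0000 0.0000] k=[12 83 12 0 0 0 0 0 0]
t=3: x=[15.9050 75.1900 15.2450 0.6600 0.0000 0.0000 0.0000 0.0000 0.0000] k=[19 79 19 6 0 0 0 0 0]
t=4: x=[22.3000 72.4000 21.5850 6.3850 0.3300 0.0000 0.0000 0.0000 0.0000] k=[21 69 26 3 0 0 0 0 0]
t=5: x=[23.6400 63.9950 27.1000 4.1000 0.1650 0.0000 0.0000 0.0000 0.0000] k=[21 59 22 2 1 0 0 0 0]
t=6: x=[23.0900 54.8750 22.9350 3.0450 1.0000 0.0550 0.0000 0.0000 0.0000] k=[19 52 21 5 5 0 0 0 0]
t=7: x=[20.8150 48.4800 21.8250 5.8800 4.7250 0.2750 0.0000 0.0000 0.0000] k=[22 43 21 5 6 0 0 0 0]
t=8: x=[23.1550 40.6350 21.3300 5.9350 5.6150 0.3300 0.0000 0.0000 0.0000] k=[24 46 22 11 6 1 0 0 0]
t=9: x=[25.2100 43.4700 22.7150 11.3300 6.0000 1.2200 0.0550 0.0000 0.0000] k=[24 45 26 16 3 5 0 0 0]
t=10: x=[25.1550 42.8000 26.4950 15.8350 3.8250 4.6150 0.2750 0.0000 0.0000] k=[24 47 26 14 8 0 1 0 0]
t=11: x=[25.2650 44.5800 26.4950 14.3300 7.8900 0.4950 0.8900 0.0550 0.0000] k=[30 47 22 10 7 0 4 1 0]
t=12: x=[30.9350 44.6900 22.7150 10.4950 6.7800 0.6050 3.6150 1.1100 0.0550] k=[28 49 20 12 2 0 5 6 3]
t=13: x=[29.1550 46.2500 21.1550 11.8900 2.4400 0.3850 4.7800 5.7800 3.1650] k=[33 41 16 10 1 0 5 8 8]
t=14: x=[33.4400 39.1850 17.0450 9.8350 1.4400 0.3300 4.8900 7.8350 8.0000] k=[31 39 21 12 6 0 4 11 11]
t=15: x=[31.4400 37.5700 21.4950 12.1650 6.0000 0.5500 4.1650 10.6150 11.0000] k=[31 39 26 12 3 0 7 11 11]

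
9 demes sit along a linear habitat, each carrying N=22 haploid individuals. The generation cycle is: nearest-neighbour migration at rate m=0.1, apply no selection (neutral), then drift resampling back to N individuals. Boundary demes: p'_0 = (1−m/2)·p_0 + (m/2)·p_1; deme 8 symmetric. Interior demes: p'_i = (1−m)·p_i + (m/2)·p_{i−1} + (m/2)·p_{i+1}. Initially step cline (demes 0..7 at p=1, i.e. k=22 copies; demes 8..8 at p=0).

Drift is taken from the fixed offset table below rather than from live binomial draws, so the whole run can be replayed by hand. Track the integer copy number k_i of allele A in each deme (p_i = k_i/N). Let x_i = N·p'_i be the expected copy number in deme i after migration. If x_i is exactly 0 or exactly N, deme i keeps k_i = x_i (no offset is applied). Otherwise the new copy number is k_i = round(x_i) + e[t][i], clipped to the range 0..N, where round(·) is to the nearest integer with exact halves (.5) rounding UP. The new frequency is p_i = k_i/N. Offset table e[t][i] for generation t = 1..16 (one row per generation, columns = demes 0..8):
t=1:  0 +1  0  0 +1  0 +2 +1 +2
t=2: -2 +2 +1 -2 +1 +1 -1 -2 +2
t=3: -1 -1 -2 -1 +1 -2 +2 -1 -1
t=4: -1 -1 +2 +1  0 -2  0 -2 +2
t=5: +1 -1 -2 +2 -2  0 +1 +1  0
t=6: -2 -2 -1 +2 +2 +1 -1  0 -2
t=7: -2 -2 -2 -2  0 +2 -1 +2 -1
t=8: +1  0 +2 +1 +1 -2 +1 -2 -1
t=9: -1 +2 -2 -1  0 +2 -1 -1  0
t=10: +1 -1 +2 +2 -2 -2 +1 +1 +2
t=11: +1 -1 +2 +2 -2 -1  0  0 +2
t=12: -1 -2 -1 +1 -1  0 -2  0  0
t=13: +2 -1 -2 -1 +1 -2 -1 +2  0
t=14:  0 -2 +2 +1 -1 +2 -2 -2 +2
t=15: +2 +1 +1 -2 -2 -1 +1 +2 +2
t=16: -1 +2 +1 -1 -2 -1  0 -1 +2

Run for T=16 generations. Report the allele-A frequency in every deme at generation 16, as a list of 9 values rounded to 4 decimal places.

[1.0000, 1.0000, 1.0000, 0.8636, 0.6818, 0.7727, 0.7727, 0.7727, 0.7727]

t=0: k=[22 22 22 22 22 22 22 22 0]
t=1: x=[22.0000 22.0000 22.0000 22.0000 22.0000 22.0000 22.0000 20.9000 1.1000] k=[22 22 22 22 22 22 22 22 3]
t=2: x=[22.0000 22.0000 22.0000 22.0000 22.0000 22.0000 22.0000 21.0500 3.9500] k=[22 22 22 22 22 22 22 19 6]
t=3: x=[22.0000 22.0000 22.0000 22.0000 22.0000 22.0000 21.8500 18.5000 6.6500] k=[22 22 22 22 22 22 22 18 6]
t=4: x=[22.0000 22.0000 22.0000 22.0000 22.0000 22.0000 21.8000 17.6000 6.6000] k=[22 22 22 22 22 22 22 16 9]
t=5: x=[22.0000 22.0000 22.0000 22.0000 22.0000 22.0000 21.7000 15.9500 9.3500] k=[22 22 22 22 22 22 22 17 9]
t=6: x=[22.0000 22.0000 22.0000 22.0000 22.0000 22.0000 21.7500 16.8500 9.4000] k=[22 22 22 22 22 22 21 17 7]
t=7: x=[22.0000 22.0000 22.0000 22.0000 22.0000 21.9500 20.8500 16.7000 7.5000] k=[22 22 22 22 22 22 20 19 7]
t=8: x=[22.0000 22.0000 22.0000 22.0000 22.0000 21.9000 20.0500 18.4500 7.6000] k=[22 22 22 22 22 20 21 16 7]
t=9: x=[22.0000 22.0000 22.0000 22.0000 21.9000 20.1500 20.7000 15.8000 7.4500] k=[22 22 22 22 22 22 20 15 7]
t=10: x=[22.0000 22.0000 22.0000 22.0000 22.0000 21.9000 19.8500 14.8500 7.4000] k=[22 22 22 22 22 20 21 16 9]
t=11: x=[22.0000 22.0000 22.0000 22.0000 21.9000 20.1500 20.7000 15.9000 9.3500] k=[22 22 22 22 20 19 21 16 11]
t=12: x=[22.0000 22.0000 22.0000 21.9000 20.0500 19.1500 20.6500 16.0000 11.2500] k=[22 22 22 22 19 19 19 16 11]
t=13: x=[22.0000 22.0000 22.0000 21.8500 19.1500 19.0000 18.8500 15.9000 11.2500] k=[22 22 22 21 20 17 18 18 11]
t=14: x=[22.0000 22.0000 21.9500 21.0000 19.9000 17.2000 17.9500 17.6500 11.3500] k=[22 22 22 22 19 19 16 16 13]
t=15: x=[22.0000 22.0000 22.0000 21.8500 19.1500 18.8500 16.1500 15.8500 13.1500] k=[22 22 22 20 17 18 17 18 15]
t=16: x=[22.0000 22.0000 21.9000 19.9500 17.2000 17.9000 17.1000 17.8000 15.1500] k=[22 22 22 19 15 17 17 17 17]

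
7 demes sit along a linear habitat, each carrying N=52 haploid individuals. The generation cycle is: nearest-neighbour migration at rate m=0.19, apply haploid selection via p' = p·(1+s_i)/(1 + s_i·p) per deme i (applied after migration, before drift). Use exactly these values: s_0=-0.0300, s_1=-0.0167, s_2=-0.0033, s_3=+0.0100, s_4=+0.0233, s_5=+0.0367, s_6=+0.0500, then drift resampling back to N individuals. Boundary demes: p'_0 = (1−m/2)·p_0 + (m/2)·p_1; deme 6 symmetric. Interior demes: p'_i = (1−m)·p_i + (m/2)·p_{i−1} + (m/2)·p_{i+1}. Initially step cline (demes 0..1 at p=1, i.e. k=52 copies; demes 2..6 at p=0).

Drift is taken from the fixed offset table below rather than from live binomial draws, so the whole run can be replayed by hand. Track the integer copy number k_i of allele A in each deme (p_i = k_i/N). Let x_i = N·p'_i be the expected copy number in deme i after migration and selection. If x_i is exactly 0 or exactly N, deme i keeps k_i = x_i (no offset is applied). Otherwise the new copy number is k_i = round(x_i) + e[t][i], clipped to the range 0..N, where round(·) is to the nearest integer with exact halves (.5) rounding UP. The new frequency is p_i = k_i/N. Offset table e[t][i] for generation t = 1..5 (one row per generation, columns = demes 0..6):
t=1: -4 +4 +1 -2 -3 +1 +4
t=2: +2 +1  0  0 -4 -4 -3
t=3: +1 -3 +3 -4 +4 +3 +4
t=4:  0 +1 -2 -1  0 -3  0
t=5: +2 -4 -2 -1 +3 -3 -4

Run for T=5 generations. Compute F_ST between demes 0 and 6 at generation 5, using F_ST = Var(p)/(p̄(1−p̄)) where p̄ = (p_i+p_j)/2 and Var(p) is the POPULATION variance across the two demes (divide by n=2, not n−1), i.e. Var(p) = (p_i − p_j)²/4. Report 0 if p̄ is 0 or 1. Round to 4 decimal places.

1.0000

t=0: k=[52 52 0 0 0 0 0]
t=1: x=[52.0000 46.9842 4.9252 0.0000 0.0000 0.0000 0.0000] k=[52 51 6 0 0 0 0]
t=2: x=[51.9021 46.7409 9.6789 0.5756 0.0000 0.0000 0.0000] k=[52 48 10 1 0 0 0]
t=3: x=[51.6083 44.6645 12.7232 1.7770 0.0972 0.0000 0.0000] k=[52 42 16 0 4 0 0]
t=4: x=[51.0212 40.3283 16.9123 1.9183 3.3107 0.3938 0.0000] k=[51 41 15 1 3 0 0]
t=5: x=[49.9920 39.3192 16.1032 2.5440 2.5809 0.2954 0.0000] k=[52 35 14 2 6 0 0]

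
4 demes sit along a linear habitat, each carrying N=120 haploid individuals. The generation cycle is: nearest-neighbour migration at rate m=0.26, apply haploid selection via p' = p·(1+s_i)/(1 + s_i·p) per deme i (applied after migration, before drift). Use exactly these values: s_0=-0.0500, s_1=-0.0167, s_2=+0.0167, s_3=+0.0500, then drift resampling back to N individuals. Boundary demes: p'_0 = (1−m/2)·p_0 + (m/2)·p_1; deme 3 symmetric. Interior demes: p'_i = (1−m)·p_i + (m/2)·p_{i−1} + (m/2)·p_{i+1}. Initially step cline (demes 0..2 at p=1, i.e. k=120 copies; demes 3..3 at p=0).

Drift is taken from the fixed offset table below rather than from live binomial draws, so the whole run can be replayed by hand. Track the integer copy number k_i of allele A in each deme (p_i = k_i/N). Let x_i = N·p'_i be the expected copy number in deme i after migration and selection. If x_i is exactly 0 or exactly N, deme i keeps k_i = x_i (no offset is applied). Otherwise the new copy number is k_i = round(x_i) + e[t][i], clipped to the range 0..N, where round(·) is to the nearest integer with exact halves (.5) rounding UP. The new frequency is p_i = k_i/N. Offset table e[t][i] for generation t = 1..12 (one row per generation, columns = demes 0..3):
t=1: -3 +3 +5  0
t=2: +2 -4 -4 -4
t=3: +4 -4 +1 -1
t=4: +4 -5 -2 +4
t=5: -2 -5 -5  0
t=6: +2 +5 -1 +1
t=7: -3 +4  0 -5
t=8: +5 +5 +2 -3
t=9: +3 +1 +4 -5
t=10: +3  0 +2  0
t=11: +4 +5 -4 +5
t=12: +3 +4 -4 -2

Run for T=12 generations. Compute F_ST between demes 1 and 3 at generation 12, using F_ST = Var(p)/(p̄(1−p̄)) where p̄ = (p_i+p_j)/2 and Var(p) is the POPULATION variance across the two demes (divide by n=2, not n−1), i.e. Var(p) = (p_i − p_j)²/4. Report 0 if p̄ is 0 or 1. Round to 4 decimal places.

t=0: k=[120 120 120 0]
t=1: x=[120.0000 120.0000 104.6234 16.2742] k=[120 120 110 16]
t=2: x=[120.0000 118.6782 99.3645 29.2866] k=[120 115 95 25]
t=3: x=[119.3160 112.9389 88.8832 35.3034] k=[120 109 90 34]
t=4: x=[118.4957 107.7763 85.5979 42.6111] k=[120 103 84 47]
t=5: x=[117.6759 102.4896 82.0908 53.2509] k=[116 97 77 53]
t=6: x=[113.2087 96.5539 76.9383 57.5796] k=[115 102 76 59]
t=7: x=[112.9785 100.0312 77.6251 62.6721] k=[110 104 78 58]
t=8: x=[108.7060 101.1338 79.2270 62.0629] k=[114 106 81 59]
t=9: x=[112.6123 103.5524 81.8224 63.3209] k=[116 105 86 58]
t=10: x=[114.2978 103.7245 85.2404 63.1013] k=[117 104 87 63]
t=11: x=[115.0733 103.2386 86.4915 67.5646] k=[119 108 82 73]
t=12: x=[117.4448 105.8410 84.6246 75.5439] k=[120 110 81 74]

0.1258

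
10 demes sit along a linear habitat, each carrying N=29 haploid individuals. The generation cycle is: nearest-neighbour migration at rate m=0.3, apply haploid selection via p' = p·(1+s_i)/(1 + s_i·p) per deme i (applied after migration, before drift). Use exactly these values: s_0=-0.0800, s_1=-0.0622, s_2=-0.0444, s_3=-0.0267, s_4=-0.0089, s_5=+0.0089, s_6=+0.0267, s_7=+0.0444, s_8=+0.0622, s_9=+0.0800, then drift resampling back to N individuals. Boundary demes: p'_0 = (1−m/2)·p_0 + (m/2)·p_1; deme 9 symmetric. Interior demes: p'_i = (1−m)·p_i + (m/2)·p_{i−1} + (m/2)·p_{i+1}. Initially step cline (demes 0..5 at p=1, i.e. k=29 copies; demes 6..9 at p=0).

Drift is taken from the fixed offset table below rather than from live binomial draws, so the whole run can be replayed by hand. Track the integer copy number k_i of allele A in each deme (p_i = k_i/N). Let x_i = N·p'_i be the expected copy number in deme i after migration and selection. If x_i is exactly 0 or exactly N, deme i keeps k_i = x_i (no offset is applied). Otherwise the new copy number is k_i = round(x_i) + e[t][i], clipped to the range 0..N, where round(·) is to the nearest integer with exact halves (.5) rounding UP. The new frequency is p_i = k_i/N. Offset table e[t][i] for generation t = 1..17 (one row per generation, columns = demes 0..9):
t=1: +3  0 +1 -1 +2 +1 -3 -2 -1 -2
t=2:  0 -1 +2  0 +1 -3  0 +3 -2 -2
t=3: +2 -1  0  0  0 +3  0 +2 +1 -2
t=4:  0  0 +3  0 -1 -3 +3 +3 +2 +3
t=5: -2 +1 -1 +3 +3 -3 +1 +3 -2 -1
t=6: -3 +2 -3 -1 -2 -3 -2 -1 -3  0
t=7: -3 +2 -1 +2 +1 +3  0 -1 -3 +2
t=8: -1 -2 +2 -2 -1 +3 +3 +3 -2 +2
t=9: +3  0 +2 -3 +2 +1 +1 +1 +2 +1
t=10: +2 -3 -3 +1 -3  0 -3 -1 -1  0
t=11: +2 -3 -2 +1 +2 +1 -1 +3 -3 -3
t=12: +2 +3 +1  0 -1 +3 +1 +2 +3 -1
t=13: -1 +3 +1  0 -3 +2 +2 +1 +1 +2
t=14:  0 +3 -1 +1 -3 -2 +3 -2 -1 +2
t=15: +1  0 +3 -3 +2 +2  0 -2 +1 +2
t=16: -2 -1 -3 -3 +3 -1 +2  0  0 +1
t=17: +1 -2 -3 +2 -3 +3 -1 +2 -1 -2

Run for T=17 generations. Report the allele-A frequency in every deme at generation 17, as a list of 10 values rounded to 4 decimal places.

t=0: k=[29 29 29 29 29 29 0 0 0 0]
t=1: x=[29.0000 29.0000 29.0000 29.0000 29.0000 24.6827 4.4483 0.0000 0.0000 0.0000] k=[29 29 29 29 29 26 1 0 0 0]
t=2: x=[29.0000 29.0000 29.0000 29.0000 28.5460 22.7436 4.7029 0.1566 0.0000 0.0000] k=[29 29 29 29 29 20 5 3 0 0]
t=3: x=[29.0000 29.0000 29.0000 29.0000 27.6384 19.1577 7.0902 2.9636 0.4775 0.0000] k=[29 29 29 29 28 22 7 5 1 0]
t=4: x=[29.0000 29.0000 29.0000 28.8459 27.2352 20.7026 9.1139 4.8736 1.5354 0.1619] k=[29 29 29 29 26 18 12 8 4 3]
t=5: x=[29.0000 29.0000 29.0000 28.5379 25.2207 18.3598 12.4870 8.2541 4.6821 3.3727] k=[29 29 29 29 28 15 13 11 3 2]
t=6: x=[29.0000 29.0000 29.0000 28.8459 26.1773 16.7128 13.1892 10.3878 4.2649 2.3083] k=[29 29 29 28 24 14 11 9 1 2]
t=7: x=[29.0000 29.0000 28.8431 27.5123 23.0579 15.1141 11.3314 8.3560 2.4837 1.9879] k=[29 29 28 29 24 18 11 7 0 4]
t=8: x=[29.0000 28.8401 28.2683 28.0761 23.8120 17.9107 11.6331 6.7729 1.7464 3.6379] k=[29 27 29 26 23 21 15 10 0 6]
t=9: x=[28.6742 27.5119 28.2161 25.9264 23.1081 20.4535 15.3405 9.5258 2.5362 5.4316] k=[29 28 29 23 25 21 16 11 5 6]
t=10: x=[28.8370 28.2548 27.9031 24.0906 24.0635 20.9018 16.1887 11.1466 6.3440 6.2177] k=[29 25 25 25 21 21 13 10 5 6]
t=11: x=[28.3490 25.4025 24.8408 24.2943 21.5506 19.8556 13.9406 9.9824 6.1887 6.2177] k=[29 22 23 25 24 21 13 13 3 3]
t=12: x=[27.8623 22.8963 22.9350 24.4471 23.6612 20.3040 14.3910 11.8028 4.7342 3.2134] k=[29 26 24 24 23 23 15 14 8 2]
t=13: x=[28.5115 25.9807 24.1184 23.7344 23.1081 21.8479 16.2386 13.5632 8.3543 3.1071] k=[28 29 25 24 20 24 18 15 9 5]
t=14: x=[28.0784 28.2016 25.3061 23.4292 21.1489 22.5446 18.6262 14.8649 9.6853 5.9560] k=[28 29 24 24 18 21 22 13 9 8]
t=15: x=[28.0784 28.0423 24.5826 22.9718 19.2924 20.7524 20.6575 14.0644 9.8384 8.6085] k=[29 28 28 20 21 23 21 12 11 11]
t=16: x=[28.8370 28.0954 26.7059 21.1966 21.0987 22.4451 20.1132 13.5130 11.5669 11.5301] k=[27 27 24 18 24 21 22 14 12 13]
t=17: x=[26.8390 26.4021 23.3461 19.6292 22.6056 21.6487 20.8058 15.2145 12.8804 13.4029] k=[28 24 20 22 20 25 20 17 12 11]

[0.9655, 0.8276, 0.6897, 0.7586, 0.6897, 0.8621, 0.6897, 0.5862, 0.4138, 0.3793]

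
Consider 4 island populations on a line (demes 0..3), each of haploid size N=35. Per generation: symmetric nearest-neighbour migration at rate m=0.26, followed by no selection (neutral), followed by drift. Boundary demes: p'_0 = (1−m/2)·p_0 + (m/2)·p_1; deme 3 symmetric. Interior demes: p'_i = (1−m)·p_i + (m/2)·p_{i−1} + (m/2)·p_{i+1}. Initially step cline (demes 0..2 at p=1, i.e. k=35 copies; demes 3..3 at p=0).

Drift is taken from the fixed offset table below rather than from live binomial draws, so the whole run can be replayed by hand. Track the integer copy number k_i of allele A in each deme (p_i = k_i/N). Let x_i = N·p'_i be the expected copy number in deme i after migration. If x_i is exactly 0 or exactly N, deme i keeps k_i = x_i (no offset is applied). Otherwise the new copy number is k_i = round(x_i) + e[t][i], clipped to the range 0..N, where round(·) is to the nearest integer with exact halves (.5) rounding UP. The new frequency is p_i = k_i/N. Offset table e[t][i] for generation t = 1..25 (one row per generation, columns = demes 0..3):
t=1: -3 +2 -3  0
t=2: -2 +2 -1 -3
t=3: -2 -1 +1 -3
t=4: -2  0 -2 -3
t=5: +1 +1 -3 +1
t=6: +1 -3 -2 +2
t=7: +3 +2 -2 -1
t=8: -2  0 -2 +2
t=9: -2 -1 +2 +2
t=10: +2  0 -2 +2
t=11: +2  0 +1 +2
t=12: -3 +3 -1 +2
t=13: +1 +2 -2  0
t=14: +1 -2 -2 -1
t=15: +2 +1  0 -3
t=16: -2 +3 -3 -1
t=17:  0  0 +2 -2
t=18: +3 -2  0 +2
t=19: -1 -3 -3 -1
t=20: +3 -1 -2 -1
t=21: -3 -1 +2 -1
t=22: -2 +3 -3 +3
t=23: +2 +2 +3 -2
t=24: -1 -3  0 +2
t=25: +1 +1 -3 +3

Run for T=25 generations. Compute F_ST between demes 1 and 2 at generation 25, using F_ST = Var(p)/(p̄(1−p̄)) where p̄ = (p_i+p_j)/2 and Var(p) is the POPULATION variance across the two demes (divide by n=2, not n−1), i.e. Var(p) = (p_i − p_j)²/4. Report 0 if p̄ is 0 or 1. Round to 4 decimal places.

0.0207

t=0: k=[35 35 35 0]
t=1: x=[35.0000 35.0000 30.4500 4.5500] k=[35 35 27 5]
t=2: x=[35.0000 33.9600 25.1800 7.8600] k=[35 35 24 5]
t=3: x=[35.0000 33.5700 22.9600 7.4700] k=[35 33 24 4]
t=4: x=[34.7400 32.0900 22.5700 6.6000] k=[33 32 21 4]
t=5: x=[32.8700 30.7000 20.2200 6.2100] k=[34 32 17 7]
t=6: x=[33.7400 30.3100 17.6500 8.3000] k=[35 27 16 10]
t=7: x=[33.9600 26.6100 16.6500 10.7800] k=[35 29 15 10]
t=8: x=[34.2200 27.9600 16.1700 10.6500] k=[32 28 14 13]
t=9: x=[31.4800 26.7000 15.6900 13.1300] k=[29 26 18 15]
t=10: x=[28.6100 25.3500 18.6500 15.3900] k=[31 25 17 17]
t=11: x=[30.2200 24.7400 18.0400 17.0000] k=[32 25 19 19]
t=12: x=[31.0900 25.1300 19.7800 19.0000] k=[28 28 19 21]
t=13: x=[28.0000 26.8300 20.4300 20.7400] k=[29 29 18 21]
t=14: x=[29.0000 27.5700 19.8200 20.6100] k=[30 26 18 20]
t=15: x=[29.4800 25.4800 19.3000 19.7400] k=[31 26 19 17]
t=16: x=[30.3500 25.7400 19.6500 17.2600] k=[28 29 17 16]
t=17: x=[28.1300 27.3100 18.4300 16.1300] k=[28 27 20 14]
t=18: x=[27.8700 26.2200 20.1300 14.7800] k=[31 24 20 17]
t=19: x=[30.0900 24.3900 20.1300 17.3900] k=[29 21 17 16]
t=20: x=[27.9600 21.5200 17.3900 16.1300] k=[31 21 15 15]
t=21: x=[29.7000 21.5200 15.7800 15.0000] k=[27 21 18 14]
t=22: x=[26.2200 21.3900 17.8700 14.5200] k=[24 24 15 18]
t=23: x=[24.0000 22.8300 16.5600 17.6100] k=[26 25 20 16]
t=24: x=[25.8700 24.4800 20.1300 16.5200] k=[25 21 20 19]
t=25: x=[24.4800 21.3900 20.0000 19.1300] k=[25 22 17 22]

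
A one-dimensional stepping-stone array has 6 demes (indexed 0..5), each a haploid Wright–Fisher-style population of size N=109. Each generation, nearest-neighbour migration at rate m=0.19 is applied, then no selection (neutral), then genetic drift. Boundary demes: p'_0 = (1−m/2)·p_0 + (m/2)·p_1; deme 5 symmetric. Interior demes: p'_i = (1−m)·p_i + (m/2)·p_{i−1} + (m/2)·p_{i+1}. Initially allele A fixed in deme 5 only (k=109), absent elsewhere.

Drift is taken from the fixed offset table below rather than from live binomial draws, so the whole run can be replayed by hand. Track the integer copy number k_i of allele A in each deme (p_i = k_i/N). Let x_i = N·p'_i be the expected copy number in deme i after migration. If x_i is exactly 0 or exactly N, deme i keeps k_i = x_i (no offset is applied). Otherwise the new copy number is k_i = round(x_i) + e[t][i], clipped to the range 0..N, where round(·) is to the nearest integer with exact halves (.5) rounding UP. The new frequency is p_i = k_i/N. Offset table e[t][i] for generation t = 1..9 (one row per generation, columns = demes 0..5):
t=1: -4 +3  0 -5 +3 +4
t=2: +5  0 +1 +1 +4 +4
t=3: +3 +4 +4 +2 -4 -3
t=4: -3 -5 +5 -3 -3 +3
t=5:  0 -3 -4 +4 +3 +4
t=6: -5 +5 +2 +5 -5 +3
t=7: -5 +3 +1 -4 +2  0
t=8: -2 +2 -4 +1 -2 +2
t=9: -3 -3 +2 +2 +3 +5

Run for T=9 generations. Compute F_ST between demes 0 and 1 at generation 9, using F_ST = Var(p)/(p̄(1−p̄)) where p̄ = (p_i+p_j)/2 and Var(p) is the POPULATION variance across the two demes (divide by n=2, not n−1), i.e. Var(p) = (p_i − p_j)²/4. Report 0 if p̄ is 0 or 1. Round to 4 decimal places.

t=0: k=[0 0 0 0 0 109]
t=1: x=[0.0000 0.0000 0.0000 0.0000 10.3550 98.6450] k=[0 0 0 0 13 103]
t=2: x=[0.0000 0.0000 0.0000 1.2350 20.3150 94.4500] k=[0 0 0 2 24 98]
t=3: x=[0.0000 0.0000 0.1900 3.9000 28.9400 90.9700] k=[0 0 4 6 25 88]
t=4: x=[0.0000 0.3800 3.8100 7.6150 29.1800 82.0150] k=[0 0 9 5 26 85]
t=5: x=[0.0000 0.8550 7.7650 7.3750 29.6100 79.3950] k=[0 0 4 11 33 83]
t=6: x=[0.0000 0.3800 4.2850 12.4250 35.6600 78.2500] k=[0 5 6 17 31 81]
t=7: x=[0.4750 4.6200 6.9500 17.2850 34.4200 76.2500] k=[0 8 8 13 36 76]
t=8: x=[0.7600 7.2400 8.4750 14.7100 37.6150 72.2000] k=[0 9 4 16 36 74]
t=9: x=[0.8550 7.6700 5.6150 16.7600 37.7100 70.3900] k=[0 5 8 19 41 75]

0.0235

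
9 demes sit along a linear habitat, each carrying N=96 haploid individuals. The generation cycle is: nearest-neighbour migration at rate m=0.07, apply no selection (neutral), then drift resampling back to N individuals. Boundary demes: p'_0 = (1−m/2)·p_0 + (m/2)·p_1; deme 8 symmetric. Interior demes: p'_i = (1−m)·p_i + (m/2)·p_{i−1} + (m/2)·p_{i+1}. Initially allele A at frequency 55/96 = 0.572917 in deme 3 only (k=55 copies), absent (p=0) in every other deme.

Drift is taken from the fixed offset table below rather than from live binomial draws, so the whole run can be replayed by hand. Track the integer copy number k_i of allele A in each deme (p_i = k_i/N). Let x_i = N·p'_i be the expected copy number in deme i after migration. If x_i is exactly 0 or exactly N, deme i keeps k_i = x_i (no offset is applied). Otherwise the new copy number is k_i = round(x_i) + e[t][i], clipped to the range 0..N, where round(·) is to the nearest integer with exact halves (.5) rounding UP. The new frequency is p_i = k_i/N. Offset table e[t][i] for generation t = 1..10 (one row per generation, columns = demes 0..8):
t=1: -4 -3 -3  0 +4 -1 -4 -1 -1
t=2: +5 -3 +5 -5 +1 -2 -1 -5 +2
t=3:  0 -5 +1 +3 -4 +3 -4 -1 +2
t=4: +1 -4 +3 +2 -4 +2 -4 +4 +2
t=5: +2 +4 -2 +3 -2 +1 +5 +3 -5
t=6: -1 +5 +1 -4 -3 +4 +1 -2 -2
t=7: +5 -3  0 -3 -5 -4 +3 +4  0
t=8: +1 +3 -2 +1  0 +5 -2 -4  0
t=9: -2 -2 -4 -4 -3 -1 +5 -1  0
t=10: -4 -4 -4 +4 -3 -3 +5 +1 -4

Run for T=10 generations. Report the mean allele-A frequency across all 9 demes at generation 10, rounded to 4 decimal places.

0.0706

t=0: k=[0 0 0 55 0 0 0 0 0]
t=1: x=[0.0000 0.0000 1.9250 51.1500 1.9250 0.0000 0.0000 0.0000 0.0000] k=[0 0 0 51 6 0 0 0 0]
t=2: x=[0.0000 0.0000 1.7850 47.6400 7.3650 0.2100 0.0000 0.0000 0.0000] k=[0 0 7 43 8 0 0 0 0]
t=3: x=[0.0000 0.2450 8.0150 40.5150 8.9450 0.2800 0.0000 0.0000 0.0000] k=[0 0 9 44 5 3 0 0 0]
t=4: x=[0.0000 0.3150 9.9100 41.4100 6.2950 2.9650 0.1050 0.0000 0.0000] k=[0 0 13 43 2 5 0 0 0]
t=5: x=[0.0000 0.4550 13.5950 40.5150 3.5400 4.7200 0.1750 0.0000 0.0000] k=[0 4 12 44 2 6 5 0 0]
t=6: x=[0.1400 4.1400 12.8400 41.4100 3.6100 5.8250 4.8600 0.1750 0.0000] k=[0 9 14 37 1 10 6 0 0]
t=7: x=[0.3150 8.8600 14.6300 34.9350 2.5750 9.5450 5.9300 0.2100 0.0000] k=[5 6 15 32 0 6 9 4 0]
t=8: x=[5.0350 6.2800 15.2800 30.2850 1.3300 5.8950 8.7200 4.0350 0.1400] k=[6 9 13 31 1 11 7 0 0]
t=9: x=[6.1050 9.0350 13.4900 29.3200 2.4000 10.5100 6.8950 0.2450 0.0000] k=[4 7 9 25 0 10 12 0 0]
t=10: x=[4.1050 6.9650 9.4900 23.5650 1.2250 9.7200 11.5100 0.4200 0.0000] k=[0 3 5 28 0 7 17 1 0]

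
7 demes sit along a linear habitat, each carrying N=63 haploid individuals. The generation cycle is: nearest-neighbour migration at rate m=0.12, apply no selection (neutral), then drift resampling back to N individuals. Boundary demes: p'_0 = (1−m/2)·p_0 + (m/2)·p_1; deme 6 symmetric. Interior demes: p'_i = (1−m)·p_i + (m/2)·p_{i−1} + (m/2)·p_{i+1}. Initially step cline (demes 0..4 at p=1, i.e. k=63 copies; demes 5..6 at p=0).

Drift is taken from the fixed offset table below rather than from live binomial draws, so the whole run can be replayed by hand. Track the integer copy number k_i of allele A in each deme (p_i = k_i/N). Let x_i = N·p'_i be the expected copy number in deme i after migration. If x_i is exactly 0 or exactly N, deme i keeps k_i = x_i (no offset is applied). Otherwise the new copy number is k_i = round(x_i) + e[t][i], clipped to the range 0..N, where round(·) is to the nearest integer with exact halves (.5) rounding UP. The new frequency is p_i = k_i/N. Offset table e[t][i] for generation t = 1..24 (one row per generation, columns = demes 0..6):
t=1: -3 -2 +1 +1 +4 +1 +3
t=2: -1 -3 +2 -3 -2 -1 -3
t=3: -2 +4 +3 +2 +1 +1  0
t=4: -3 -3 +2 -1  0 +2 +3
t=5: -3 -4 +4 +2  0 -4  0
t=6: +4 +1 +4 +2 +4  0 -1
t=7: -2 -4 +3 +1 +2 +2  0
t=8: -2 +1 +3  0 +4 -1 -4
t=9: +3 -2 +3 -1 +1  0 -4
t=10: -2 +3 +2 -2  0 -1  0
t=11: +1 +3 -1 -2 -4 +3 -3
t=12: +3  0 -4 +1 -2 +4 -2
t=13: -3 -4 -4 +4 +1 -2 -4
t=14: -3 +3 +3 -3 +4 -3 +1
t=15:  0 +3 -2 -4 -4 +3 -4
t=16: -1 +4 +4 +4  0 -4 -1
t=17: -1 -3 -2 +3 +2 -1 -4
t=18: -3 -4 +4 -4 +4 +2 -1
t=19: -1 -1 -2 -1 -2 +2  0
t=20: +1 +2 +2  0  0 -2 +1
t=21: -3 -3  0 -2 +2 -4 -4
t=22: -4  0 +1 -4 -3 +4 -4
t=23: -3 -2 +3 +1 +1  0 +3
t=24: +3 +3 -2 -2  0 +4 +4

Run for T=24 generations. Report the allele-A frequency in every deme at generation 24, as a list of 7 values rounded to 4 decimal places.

t=0: k=[63 63 63 63 63 0 0]
t=1: x=[63.0000 63.0000 63.0000 63.0000 59.2200 3.7800 0.0000] k=[63 63 63 63 63 5 0]
t=2: x=[63.0000 63.0000 63.0000 63.0000 59.5200 8.1800 0.3000] k=[63 63 63 63 58 7 0]
t=3: x=[63.0000 63.0000 63.0000 62.7000 55.2400 9.6400 0.4200] k=[63 63 63 63 56 11 0]
t=4: x=[63.0000 63.0000 63.0000 62.5800 53.7200 13.0400 0.6600] k=[63 63 63 62 54 15 4]
t=5: x=[63.0000 63.0000 62.9400 61.5800 52.1400 16.6800 4.6600] k=[63 63 63 63 52 13 5]
t=6: x=[63.0000 63.0000 63.0000 62.3400 50.3200 14.8600 5.4800] k=[63 63 63 63 54 15 4]
t=7: x=[63.0000 63.0000 63.0000 62.4600 52.2000 16.6800 4.6600] k=[63 63 63 63 54 19 5]
t=8: x=[63.0000 63.0000 63.0000 62.4600 52.4400 20.2600 5.8400] k=[63 63 63 62 56 19 2]
t=9: x=[63.0000 63.0000 62.9400 61.7000 54.1400 20.2000 3.0200] k=[63 63 63 61 55 20 0]
t=10: x=[63.0000 63.0000 62.8800 60.7600 53.2600 20.9000 1.2000] k=[63 63 63 59 53 20 1]
t=11: x=[63.0000 63.0000 62.7600 58.8800 51.3800 20.8400 2.1400] k=[63 63 62 57 47 24 0]
t=12: x=[63.0000 62.9400 61.7600 56.7000 46.2200 23.9400 1.4400] k=[63 63 58 58 44 28 0]
t=13: x=[63.0000 62.7000 58.3000 57.1600 43.8800 27.2800 1.6800] k=[63 59 54 61 45 25 0]
t=14: x=[62.7600 58.9400 54.7200 59.6200 44.7600 24.7000 1.5000] k=[60 62 58 57 49 22 3]
t=15: x=[60.1200 61.6400 58.1800 56.5800 47.8600 22.4800 4.1400] k=[60 63 56 53 44 25 0]
t=16: x=[60.1800 62.4000 56.2400 52.6400 43.4000 24.6400 1.5000] k=[59 63 60 57 43 21 1]
t=17: x=[59.2400 62.5800 60.0000 56.3400 42.5200 21.1200 2.2000] k=[58 60 58 59 45 20 0]
t=18: x=[58.1200 59.7600 58.1800 58.1000 44.3400 20.3000 1.2000] k=[55 56 62 54 48 22 0]
t=19: x=[55.0600 56.3000 61.1600 54.1200 46.8000 22.2400 1.3200] k=[54 55 59 53 45 24 1]
t=20: x=[54.0600 55.1800 58.4000 52.8800 44.2200 23.8800 2.3800] k=[55 57 60 53 44 22 3]
t=21: x=[55.1200 57.0600 59.4000 52.8800 43.2200 22.1800 4.1400] k=[52 54 59 51 45 18 0]
t=22: x=[52.1200 54.1800 58.2200 51.1200 43.7400 18.5400 1.0800] k=[48 54 59 47 41 23 0]
t=23: x=[48.3600 53.9400 57.9800 47.3600 40.2800 22.7000 1.3800] k=[45 52 61 48 41 23 4]
t=24: x=[45.4200 52.1200 59.6800 48.3600 40.3400 22.9400 5.1400] k=[48 55 58 46 40 27 9]

[0.7619, 0.8730, 0.9206, 0.7302, 0.6349, 0.4286, 0.1429]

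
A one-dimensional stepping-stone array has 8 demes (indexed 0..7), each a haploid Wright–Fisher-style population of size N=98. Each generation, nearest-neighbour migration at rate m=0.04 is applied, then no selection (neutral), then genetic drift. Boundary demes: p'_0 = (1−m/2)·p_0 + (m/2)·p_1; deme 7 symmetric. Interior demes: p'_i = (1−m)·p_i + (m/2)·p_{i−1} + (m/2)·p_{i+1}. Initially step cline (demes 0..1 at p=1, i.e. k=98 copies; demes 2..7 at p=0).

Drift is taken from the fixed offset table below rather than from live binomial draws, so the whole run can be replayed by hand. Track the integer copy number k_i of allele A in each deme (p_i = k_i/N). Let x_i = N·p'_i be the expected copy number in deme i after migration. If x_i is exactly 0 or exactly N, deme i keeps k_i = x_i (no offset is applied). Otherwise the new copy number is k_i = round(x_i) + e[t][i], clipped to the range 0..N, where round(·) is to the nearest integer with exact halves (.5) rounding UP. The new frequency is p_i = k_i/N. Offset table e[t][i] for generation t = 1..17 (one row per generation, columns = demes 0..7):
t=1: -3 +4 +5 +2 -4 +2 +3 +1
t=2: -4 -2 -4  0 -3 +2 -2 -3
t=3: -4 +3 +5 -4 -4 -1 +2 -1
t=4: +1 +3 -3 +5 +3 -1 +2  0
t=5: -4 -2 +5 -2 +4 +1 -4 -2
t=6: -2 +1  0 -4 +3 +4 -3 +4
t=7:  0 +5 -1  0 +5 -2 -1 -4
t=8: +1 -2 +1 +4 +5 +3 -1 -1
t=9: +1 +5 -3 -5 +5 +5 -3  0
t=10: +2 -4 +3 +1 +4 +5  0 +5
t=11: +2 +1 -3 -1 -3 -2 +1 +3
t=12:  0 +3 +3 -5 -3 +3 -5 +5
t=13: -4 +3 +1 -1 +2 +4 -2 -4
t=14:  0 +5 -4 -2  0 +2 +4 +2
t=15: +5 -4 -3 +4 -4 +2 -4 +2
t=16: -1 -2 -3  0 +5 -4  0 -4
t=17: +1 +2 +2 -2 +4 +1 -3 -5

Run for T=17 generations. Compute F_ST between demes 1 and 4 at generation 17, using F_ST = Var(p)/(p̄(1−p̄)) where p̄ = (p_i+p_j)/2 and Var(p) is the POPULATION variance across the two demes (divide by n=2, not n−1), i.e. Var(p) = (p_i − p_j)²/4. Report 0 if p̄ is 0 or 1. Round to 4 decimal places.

t=0: k=[98 98 0 0 0 0 0 0]
t=1: x=[98.0000 96.0400 1.9600 0.0000 0.0000 0.0000 0.0000 0.0000] k=[98 98 7 0 0 0 0 0]
t=2: x=[98.0000 96.1800 8.6800 0.1400 0.0000 0.0000 0.0000 0.0000] k=[98 94 5 0 0 0 0 0]
t=3: x=[97.9200 92.3000 6.6800 0.1000 0.0000 0.0000 0.0000 0.0000] k=[94 95 12 0 0 0 0 0]
t=4: x=[94.0200 93.3200 13.4200 0.2400 0.0000 0.0000 0.0000 0.0000] k=[95 96 10 5 0 0 0 0]
t=5: x=[95.0200 94.2600 11.6200 5.0000 0.1000 0.0000 0.0000 0.0000] k=[91 92 17 3 4 0 0 0]
t=6: x=[91.0200 90.4800 18.2200 3.3000 3.9000 0.0800 0.0000 0.0000] k=[89 91 18 0 7 4 0 0]
t=7: x=[89.0400 89.5000 19.1000 0.5000 6.8000 3.9800 0.0800 0.0000] k=[89 95 18 1 12 2 0 0]
t=8: x=[89.1200 93.3400 19.2000 1.5600 11.5800 2.1600 0.0400 0.0000] k=[90 91 20 6 17 5 0 0]
t=9: x=[90.0200 89.5600 21.1400 6.5000 16.5400 5.1400 0.1000 0.0000] k=[91 95 18 2 22 10 0 0]
t=10: x=[91.0800 93.3800 19.2200 2.7200 21.3600 10.0400 0.2000 0.0000] k=[93 89 22 4 25 15 0 0]
t=11: x=[92.9200 87.7400 22.9800 4.7800 24.3800 14.9000 0.3000 0.0000] k=[95 89 20 4 21 13 1 0]
t=12: x=[94.8800 87.7400 21.0600 4.6600 20.5000 12.9200 1.2200 0.0200] k=[95 91 24 0 18 16 0 5]
t=13: x=[94.9200 89.7400 24.8600 0.8400 17.6000 15.7200 0.4200 4.9000] k=[91 93 26 0 20 20 0 1]
t=14: x=[91.0400 91.6200 26.8200 0.9200 19.6000 19.6000 0.4200 0.9800] k=[91 97 23 0 20 22 4 3]
t=15: x=[91.1200 95.4000 24.0200 0.8600 19.6400 21.6000 4.3400 3.0200] k=[96 91 21 5 16 24 0 5]
t=16: x=[95.9000 89.7000 22.0800 5.5400 15.9400 23.3600 0.5800 4.9000] k=[95 88 19 6 21 19 1 1]
t=17: x=[94.8600 86.7600 20.1200 6.5600 20.6600 18.6800 1.3600 1.0000] k=[96 89 22 5 25 20 0 0]

0.4382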